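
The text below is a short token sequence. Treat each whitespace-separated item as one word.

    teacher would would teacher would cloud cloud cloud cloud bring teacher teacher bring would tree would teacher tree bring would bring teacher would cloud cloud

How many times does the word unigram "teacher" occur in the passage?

Scanning the 25 tokens for "teacher":
  position 1: teacher
  position 4: teacher
  position 11: teacher
  position 12: teacher
  position 17: teacher
  position 22: teacher

6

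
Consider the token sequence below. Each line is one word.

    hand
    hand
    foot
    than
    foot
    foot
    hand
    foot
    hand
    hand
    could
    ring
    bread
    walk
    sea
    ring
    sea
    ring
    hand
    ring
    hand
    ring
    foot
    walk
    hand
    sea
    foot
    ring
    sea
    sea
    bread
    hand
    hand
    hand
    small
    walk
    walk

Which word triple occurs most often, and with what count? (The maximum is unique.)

Trigram frequencies (highest first):
  ring hand ring: 2
  hand hand foot: 1
  hand foot than: 1
  foot than foot: 1
  than foot foot: 1
  foot foot hand: 1
  … (28 more, each ≤ 1)

"ring hand ring", 2 times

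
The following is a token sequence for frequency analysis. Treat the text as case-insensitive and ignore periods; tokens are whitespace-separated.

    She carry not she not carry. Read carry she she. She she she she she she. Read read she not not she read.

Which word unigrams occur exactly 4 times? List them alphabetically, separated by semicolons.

Unigram counts meeting the condition (exactly 4 times):
  not: 4
  read: 4

not; read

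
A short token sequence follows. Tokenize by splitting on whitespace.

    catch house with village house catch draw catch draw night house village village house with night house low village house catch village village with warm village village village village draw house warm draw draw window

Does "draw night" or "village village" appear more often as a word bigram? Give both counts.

"draw night": 1 occurrence
"village village": 5 occurrences

"village village" (5 vs 1)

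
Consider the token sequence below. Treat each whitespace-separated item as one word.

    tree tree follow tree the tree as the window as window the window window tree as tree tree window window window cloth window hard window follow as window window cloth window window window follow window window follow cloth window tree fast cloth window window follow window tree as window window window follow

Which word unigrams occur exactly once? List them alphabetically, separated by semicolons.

fast; hard

Unigram counts meeting the condition (exactly once):
  fast: 1
  hard: 1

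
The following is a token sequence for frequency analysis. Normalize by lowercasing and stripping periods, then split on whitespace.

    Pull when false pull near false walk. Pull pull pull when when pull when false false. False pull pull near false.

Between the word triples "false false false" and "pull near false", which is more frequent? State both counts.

"false false false": 1 occurrence
"pull near false": 2 occurrences

"pull near false" (2 vs 1)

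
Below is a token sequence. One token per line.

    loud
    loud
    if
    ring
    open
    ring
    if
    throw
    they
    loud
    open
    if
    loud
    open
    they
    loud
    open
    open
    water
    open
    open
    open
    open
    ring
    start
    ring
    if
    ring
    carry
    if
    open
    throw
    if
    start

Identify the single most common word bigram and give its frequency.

Bigram frequencies (highest first):
  open open: 4
  loud open: 3
  if ring: 2
  open ring: 2
  ring if: 2
  they loud: 2
  … (18 more, each ≤ 1)

"open open", 4 times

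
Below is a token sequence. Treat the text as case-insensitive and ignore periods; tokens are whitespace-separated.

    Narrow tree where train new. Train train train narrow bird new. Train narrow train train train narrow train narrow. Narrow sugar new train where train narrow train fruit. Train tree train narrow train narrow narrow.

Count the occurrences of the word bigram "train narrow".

7

Scanning the 34 overlapping bigram windows for "train narrow":
  position 8–9: train narrow
  position 12–13: train narrow
  position 16–17: train narrow
  position 18–19: train narrow
  position 25–26: train narrow
  position 31–32: train narrow
  position 33–34: train narrow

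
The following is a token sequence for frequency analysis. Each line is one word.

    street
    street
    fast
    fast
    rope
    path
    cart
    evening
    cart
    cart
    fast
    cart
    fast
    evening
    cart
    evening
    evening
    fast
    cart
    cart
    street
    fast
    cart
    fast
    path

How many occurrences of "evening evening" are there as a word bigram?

Scanning the 24 overlapping bigram windows for "evening evening":
  position 16–17: evening evening

1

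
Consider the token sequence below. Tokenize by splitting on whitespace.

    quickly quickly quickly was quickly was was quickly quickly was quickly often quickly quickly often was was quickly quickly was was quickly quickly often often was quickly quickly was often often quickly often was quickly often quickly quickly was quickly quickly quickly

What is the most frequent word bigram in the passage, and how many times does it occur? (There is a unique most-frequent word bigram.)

Bigram frequencies (highest first):
  quickly quickly: 10
  was quickly: 8
  quickly was: 6
  quickly often: 5
  was was: 3
  often quickly: 3
  … (3 more, each ≤ 3)

"quickly quickly", 10 times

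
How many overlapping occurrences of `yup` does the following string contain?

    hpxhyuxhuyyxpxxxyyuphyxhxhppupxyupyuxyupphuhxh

3

Sliding a length-3 window over the 46 characters (44 positions):
  position 18–20: yup
  position 32–34: yup
  position 38–40: yup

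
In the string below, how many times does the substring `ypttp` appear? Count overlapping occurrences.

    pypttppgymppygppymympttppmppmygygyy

Sliding a length-5 window over the 35 characters (31 positions):
  position 2–6: ypttp

1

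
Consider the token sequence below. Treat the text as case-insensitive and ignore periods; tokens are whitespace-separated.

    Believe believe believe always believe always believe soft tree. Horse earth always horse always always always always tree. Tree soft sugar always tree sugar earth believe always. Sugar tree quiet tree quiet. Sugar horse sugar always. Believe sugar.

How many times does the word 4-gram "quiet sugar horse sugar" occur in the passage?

Scanning the 35 overlapping 4-gram windows for "quiet sugar horse sugar":
  position 32–35: quiet sugar horse sugar

1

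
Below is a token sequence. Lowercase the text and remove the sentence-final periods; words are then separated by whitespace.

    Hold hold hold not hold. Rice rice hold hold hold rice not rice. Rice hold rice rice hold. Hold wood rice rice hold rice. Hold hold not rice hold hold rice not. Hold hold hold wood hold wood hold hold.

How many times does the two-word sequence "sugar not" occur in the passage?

0

Scanning the 39 overlapping bigram windows for "sugar not":
  (none found)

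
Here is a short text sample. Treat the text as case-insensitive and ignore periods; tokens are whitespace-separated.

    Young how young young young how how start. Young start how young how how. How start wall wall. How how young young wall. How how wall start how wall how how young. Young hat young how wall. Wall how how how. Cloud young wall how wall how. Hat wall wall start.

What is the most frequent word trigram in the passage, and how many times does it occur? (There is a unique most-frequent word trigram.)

"wall how how", 4 times

Trigram frequencies (highest first):
  wall how how: 4
  how young young: 3
  young how how: 2
  how how start: 2
  how how how: 2
  wall wall how: 2
  … (31 more, each ≤ 2)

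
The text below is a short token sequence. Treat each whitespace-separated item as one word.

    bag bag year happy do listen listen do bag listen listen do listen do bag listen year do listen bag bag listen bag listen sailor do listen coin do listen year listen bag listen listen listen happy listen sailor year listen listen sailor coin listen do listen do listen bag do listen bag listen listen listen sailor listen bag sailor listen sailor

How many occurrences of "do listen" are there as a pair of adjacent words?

8

Scanning the 61 overlapping bigram windows for "do listen":
  position 5–6: do listen
  position 12–13: do listen
  position 18–19: do listen
  position 26–27: do listen
  position 29–30: do listen
  position 46–47: do listen
  position 48–49: do listen
  position 51–52: do listen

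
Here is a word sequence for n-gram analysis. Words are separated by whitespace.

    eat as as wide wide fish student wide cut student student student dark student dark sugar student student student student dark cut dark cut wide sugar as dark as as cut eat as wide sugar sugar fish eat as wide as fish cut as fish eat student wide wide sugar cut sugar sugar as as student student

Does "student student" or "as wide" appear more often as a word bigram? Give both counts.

"student student": 6 occurrences
"as wide": 3 occurrences

"student student" (6 vs 3)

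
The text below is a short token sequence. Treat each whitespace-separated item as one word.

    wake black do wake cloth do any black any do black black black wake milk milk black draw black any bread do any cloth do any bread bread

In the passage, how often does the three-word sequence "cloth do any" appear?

Scanning the 26 overlapping trigram windows for "cloth do any":
  position 5–7: cloth do any
  position 24–26: cloth do any

2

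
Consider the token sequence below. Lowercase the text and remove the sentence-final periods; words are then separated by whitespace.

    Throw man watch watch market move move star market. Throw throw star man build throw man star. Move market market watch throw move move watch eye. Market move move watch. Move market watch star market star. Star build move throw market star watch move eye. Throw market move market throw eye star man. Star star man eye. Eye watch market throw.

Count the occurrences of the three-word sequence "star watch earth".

Scanning the 59 overlapping trigram windows for "star watch earth":
  (none found)

0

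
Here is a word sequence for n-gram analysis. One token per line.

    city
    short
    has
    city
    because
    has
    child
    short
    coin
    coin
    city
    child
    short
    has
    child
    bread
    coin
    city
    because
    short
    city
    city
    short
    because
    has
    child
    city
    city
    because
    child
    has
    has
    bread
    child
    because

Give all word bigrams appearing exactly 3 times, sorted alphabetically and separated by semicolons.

city because; has child

Bigram counts meeting the condition (exactly 3 times):
  city because: 3
  has child: 3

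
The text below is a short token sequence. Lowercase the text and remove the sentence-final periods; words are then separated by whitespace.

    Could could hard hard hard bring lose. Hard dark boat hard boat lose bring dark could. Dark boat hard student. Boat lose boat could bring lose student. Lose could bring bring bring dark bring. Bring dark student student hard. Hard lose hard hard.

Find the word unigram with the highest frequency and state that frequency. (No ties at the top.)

"hard", 10 times

Unigram frequencies (highest first):
  hard: 10
  bring: 8
  lose: 6
  could: 5
  dark: 5
  boat: 5
  … (1 more, each ≤ 4)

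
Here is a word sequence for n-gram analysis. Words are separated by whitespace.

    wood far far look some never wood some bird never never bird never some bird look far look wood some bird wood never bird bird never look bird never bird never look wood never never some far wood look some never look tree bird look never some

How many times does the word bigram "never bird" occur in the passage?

Scanning the 46 overlapping bigram windows for "never bird":
  position 11–12: never bird
  position 23–24: never bird
  position 29–30: never bird

3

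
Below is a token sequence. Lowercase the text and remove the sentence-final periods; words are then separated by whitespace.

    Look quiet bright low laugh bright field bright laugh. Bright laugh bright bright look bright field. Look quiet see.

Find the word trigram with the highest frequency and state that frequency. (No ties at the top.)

"bright laugh bright", 2 times

Trigram frequencies (highest first):
  bright laugh bright: 2
  look quiet bright: 1
  quiet bright low: 1
  bright low laugh: 1
  low laugh bright: 1
  laugh bright field: 1
  … (10 more, each ≤ 1)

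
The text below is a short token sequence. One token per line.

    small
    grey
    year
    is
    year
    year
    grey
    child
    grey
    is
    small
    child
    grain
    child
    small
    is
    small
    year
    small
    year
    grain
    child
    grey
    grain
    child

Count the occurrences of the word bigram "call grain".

Scanning the 24 overlapping bigram windows for "call grain":
  (none found)

0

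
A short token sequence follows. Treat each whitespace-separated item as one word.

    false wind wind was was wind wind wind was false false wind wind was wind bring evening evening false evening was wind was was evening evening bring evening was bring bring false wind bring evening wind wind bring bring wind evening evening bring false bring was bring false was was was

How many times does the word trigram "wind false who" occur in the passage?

0

Scanning the 49 overlapping trigram windows for "wind false who":
  (none found)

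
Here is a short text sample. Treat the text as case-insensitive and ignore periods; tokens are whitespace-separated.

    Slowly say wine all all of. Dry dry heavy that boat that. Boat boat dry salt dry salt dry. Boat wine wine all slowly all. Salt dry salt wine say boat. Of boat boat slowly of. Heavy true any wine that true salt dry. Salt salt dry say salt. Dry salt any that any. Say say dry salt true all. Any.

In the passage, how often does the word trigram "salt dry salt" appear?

4

Scanning the 59 overlapping trigram windows for "salt dry salt":
  position 16–18: salt dry salt
  position 26–28: salt dry salt
  position 43–45: salt dry salt
  position 49–51: salt dry salt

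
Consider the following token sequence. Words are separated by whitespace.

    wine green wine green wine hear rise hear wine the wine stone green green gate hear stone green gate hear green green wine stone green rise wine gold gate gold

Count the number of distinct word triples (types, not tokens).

25

30 tokens → 28 trigram windows in total.
Repeated trigrams (each contributes count−1 duplicates):
  green gate hear: 2
  wine green wine: 2
  wine stone green: 2
3 duplicate windows → 28 − 3 = 25 distinct.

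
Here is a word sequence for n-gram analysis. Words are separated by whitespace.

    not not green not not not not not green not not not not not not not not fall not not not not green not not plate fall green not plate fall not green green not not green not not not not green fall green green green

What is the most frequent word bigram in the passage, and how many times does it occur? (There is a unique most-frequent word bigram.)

Bigram frequencies (highest first):
  not not: 20
  not green: 6
  green not: 6
  green green: 3
  fall not: 2
  not plate: 2
  … (4 more, each ≤ 2)

"not not", 20 times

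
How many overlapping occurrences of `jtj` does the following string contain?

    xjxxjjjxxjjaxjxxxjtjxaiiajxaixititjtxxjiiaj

1

Sliding a length-3 window over the 43 characters (41 positions):
  position 18–20: jtj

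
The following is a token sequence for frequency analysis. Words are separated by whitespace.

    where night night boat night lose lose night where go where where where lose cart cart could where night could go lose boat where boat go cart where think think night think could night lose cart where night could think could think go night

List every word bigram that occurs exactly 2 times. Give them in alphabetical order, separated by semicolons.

cart where; could think; lose cart; night could; night lose; think could; where where

Bigram counts meeting the condition (exactly 2 times):
  cart where: 2
  could think: 2
  lose cart: 2
  night could: 2
  night lose: 2
  think could: 2
  where where: 2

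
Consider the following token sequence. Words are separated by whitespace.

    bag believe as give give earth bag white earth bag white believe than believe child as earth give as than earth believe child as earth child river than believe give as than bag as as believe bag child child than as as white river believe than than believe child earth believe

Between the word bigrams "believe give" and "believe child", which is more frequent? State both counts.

"believe child" (3 vs 1)

"believe give": 1 occurrence
"believe child": 3 occurrences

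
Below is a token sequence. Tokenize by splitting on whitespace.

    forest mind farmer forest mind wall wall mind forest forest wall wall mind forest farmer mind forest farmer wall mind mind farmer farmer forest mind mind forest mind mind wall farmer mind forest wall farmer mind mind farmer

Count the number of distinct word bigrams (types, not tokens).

38 tokens → 37 bigram windows in total.
Repeated bigrams (each contributes count−1 duplicates):
  mind forest: 5
  forest mind: 4
  mind mind: 4
  farmer mind: 3
  mind farmer: 3
  wall mind: 3
  farmer forest: 2
  forest farmer: 2
  … (4 more repeated)
22 duplicate windows → 37 − 22 = 15 distinct.

15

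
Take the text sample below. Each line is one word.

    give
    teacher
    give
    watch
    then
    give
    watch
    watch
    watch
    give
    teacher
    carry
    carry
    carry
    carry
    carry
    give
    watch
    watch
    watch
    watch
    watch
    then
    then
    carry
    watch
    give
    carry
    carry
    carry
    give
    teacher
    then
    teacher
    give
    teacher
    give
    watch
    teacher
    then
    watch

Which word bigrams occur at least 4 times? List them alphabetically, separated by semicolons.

carry carry; give teacher; give watch; watch watch

Bigram counts meeting the condition (at least 4 times):
  carry carry: 6
  give teacher: 4
  give watch: 4
  watch watch: 6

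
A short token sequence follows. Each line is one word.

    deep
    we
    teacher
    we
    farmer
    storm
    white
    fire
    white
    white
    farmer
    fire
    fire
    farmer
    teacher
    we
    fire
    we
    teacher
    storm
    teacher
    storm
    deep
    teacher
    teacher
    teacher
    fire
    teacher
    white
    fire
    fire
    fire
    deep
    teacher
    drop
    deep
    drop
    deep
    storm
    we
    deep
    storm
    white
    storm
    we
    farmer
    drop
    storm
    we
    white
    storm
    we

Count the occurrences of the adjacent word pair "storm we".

Scanning the 51 overlapping bigram windows for "storm we":
  position 39–40: storm we
  position 44–45: storm we
  position 48–49: storm we
  position 51–52: storm we

4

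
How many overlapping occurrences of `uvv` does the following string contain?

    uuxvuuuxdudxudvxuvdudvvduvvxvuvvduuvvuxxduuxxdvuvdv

3

Sliding a length-3 window over the 51 characters (49 positions):
  position 25–27: uvv
  position 30–32: uvv
  position 35–37: uvv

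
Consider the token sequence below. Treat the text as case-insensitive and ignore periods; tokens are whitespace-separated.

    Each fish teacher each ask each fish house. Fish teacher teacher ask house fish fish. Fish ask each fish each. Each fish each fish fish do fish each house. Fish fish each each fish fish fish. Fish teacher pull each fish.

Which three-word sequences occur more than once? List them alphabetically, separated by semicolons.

Trigram counts meeting the condition (more than once):
  ask each fish: 2
  each each fish: 2
  each fish each: 2
  each fish fish: 2
  fish each each: 2
  fish fish fish: 3
  house fish fish: 2

ask each fish; each each fish; each fish each; each fish fish; fish each each; fish fish fish; house fish fish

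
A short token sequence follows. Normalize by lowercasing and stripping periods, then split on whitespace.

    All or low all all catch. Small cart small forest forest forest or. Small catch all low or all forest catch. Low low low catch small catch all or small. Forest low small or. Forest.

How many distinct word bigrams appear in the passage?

26

35 tokens → 34 bigram windows in total.
Repeated bigrams (each contributes count−1 duplicates):
  all or: 2
  catch all: 2
  catch small: 2
  forest forest: 2
  low low: 2
  or small: 2
  small catch: 2
  small forest: 2
8 duplicate windows → 34 − 8 = 26 distinct.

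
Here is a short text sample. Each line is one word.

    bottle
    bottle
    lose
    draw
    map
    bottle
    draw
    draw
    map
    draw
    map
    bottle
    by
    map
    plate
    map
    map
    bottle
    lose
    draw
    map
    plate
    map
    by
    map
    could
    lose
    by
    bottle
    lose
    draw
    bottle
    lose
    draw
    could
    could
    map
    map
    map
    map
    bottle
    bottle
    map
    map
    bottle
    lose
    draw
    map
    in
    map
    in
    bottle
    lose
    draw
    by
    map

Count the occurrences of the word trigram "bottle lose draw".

Scanning the 54 overlapping trigram windows for "bottle lose draw":
  position 2–4: bottle lose draw
  position 18–20: bottle lose draw
  position 29–31: bottle lose draw
  position 32–34: bottle lose draw
  position 45–47: bottle lose draw
  position 52–54: bottle lose draw

6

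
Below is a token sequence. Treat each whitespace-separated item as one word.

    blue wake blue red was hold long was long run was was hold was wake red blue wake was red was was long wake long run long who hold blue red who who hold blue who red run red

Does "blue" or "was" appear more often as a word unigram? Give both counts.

"was" (8 vs 5)

"blue": 5 occurrences
"was": 8 occurrences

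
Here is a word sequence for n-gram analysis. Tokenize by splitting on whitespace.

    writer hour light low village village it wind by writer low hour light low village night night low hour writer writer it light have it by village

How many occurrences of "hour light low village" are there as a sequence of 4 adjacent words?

2

Scanning the 24 overlapping 4-gram windows for "hour light low village":
  position 2–5: hour light low village
  position 12–15: hour light low village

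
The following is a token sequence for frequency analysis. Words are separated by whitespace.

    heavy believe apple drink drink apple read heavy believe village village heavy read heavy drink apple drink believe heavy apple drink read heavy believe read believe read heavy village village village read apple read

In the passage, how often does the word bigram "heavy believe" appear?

3

Scanning the 33 overlapping bigram windows for "heavy believe":
  position 1–2: heavy believe
  position 8–9: heavy believe
  position 23–24: heavy believe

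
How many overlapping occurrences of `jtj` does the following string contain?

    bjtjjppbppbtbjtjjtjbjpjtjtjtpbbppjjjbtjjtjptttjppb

6

Sliding a length-3 window over the 50 characters (48 positions):
  position 2–4: jtj
  position 14–16: jtj
  position 17–19: jtj
  position 23–25: jtj
  position 25–27: jtj
  position 40–42: jtj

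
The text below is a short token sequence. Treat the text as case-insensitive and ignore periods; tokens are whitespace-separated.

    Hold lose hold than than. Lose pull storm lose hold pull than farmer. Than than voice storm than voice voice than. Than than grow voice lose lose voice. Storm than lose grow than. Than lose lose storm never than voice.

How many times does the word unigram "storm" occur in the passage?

Scanning the 40 tokens for "storm":
  position 8: storm
  position 17: storm
  position 29: storm
  position 37: storm

4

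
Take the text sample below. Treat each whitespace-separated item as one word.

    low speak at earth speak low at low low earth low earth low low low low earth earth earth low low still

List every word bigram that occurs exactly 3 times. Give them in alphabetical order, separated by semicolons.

earth low; low earth

Bigram counts meeting the condition (exactly 3 times):
  earth low: 3
  low earth: 3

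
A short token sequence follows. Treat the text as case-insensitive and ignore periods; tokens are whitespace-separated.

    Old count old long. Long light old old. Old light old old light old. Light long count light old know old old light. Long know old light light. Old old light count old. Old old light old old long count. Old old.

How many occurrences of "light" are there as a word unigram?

Scanning the 42 tokens for "light":
  position 6: light
  position 10: light
  position 13: light
  position 15: light
  position 18: light
  position 23: light
  position 27: light
  position 28: light
  position 31: light
  position 36: light

10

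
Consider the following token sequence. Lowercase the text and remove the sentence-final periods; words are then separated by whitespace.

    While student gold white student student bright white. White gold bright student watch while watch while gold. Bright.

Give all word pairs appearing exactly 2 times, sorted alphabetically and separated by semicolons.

Bigram counts meeting the condition (exactly 2 times):
  gold bright: 2
  watch while: 2

gold bright; watch while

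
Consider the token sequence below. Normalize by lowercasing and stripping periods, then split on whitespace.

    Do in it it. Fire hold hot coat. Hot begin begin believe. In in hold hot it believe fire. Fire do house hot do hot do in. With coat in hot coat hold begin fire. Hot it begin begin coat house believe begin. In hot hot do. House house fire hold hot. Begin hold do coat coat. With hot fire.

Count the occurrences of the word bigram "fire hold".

Scanning the 59 overlapping bigram windows for "fire hold":
  position 5–6: fire hold
  position 50–51: fire hold

2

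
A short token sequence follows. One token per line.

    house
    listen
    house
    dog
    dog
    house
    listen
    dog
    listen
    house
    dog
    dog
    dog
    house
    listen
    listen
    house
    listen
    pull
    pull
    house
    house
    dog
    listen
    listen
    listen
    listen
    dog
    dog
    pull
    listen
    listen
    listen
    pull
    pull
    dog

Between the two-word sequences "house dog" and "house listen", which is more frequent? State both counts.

"house listen" (4 vs 3)

"house dog": 3 occurrences
"house listen": 4 occurrences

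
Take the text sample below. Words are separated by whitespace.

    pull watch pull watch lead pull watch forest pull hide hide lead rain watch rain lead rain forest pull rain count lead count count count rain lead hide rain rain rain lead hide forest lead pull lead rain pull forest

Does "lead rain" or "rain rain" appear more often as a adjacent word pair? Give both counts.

"lead rain": 3 occurrences
"rain rain": 2 occurrences

"lead rain" (3 vs 2)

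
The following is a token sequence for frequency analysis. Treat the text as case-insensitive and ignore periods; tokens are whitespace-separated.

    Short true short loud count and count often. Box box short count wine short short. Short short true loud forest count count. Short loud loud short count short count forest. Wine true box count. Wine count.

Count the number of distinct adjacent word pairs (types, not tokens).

27

36 tokens → 35 bigram windows in total.
Repeated bigrams (each contributes count−1 duplicates):
  short count: 3
  short short: 3
  count short: 2
  count wine: 2
  short loud: 2
  short true: 2
8 duplicate windows → 35 − 8 = 27 distinct.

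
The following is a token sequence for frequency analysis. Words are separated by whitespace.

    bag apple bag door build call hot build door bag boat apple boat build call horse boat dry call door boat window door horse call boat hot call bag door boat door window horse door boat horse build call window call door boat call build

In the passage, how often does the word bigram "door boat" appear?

Scanning the 44 overlapping bigram windows for "door boat":
  position 20–21: door boat
  position 30–31: door boat
  position 35–36: door boat
  position 42–43: door boat

4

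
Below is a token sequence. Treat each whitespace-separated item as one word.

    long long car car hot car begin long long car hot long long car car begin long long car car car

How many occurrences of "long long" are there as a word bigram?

Scanning the 20 overlapping bigram windows for "long long":
  position 1–2: long long
  position 8–9: long long
  position 12–13: long long
  position 17–18: long long

4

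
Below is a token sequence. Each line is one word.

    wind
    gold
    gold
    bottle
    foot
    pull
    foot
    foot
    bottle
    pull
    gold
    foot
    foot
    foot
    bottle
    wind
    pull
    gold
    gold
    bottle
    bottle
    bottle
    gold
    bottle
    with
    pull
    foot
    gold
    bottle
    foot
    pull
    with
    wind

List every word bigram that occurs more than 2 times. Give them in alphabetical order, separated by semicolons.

Bigram counts meeting the condition (more than 2 times):
  foot foot: 3
  gold bottle: 4

foot foot; gold bottle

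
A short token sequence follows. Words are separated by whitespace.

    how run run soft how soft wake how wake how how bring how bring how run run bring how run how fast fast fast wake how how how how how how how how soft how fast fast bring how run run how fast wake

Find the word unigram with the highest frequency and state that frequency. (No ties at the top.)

Unigram frequencies (highest first):
  how: 20
  run: 7
  fast: 6
  wake: 4
  bring: 4
  soft: 3

"how", 20 times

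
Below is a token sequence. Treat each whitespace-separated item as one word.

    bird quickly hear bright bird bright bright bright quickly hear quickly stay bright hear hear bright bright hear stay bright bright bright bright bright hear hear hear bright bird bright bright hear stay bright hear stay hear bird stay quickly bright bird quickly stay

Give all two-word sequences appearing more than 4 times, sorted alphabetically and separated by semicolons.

Bigram counts meeting the condition (more than 4 times):
  bright bright: 8
  bright hear: 5

bright bright; bright hear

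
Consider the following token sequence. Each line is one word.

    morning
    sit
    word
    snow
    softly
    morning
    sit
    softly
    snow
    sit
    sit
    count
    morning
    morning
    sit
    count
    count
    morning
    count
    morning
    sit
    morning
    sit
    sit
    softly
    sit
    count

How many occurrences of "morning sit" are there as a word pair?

Scanning the 26 overlapping bigram windows for "morning sit":
  position 1–2: morning sit
  position 6–7: morning sit
  position 14–15: morning sit
  position 20–21: morning sit
  position 22–23: morning sit

5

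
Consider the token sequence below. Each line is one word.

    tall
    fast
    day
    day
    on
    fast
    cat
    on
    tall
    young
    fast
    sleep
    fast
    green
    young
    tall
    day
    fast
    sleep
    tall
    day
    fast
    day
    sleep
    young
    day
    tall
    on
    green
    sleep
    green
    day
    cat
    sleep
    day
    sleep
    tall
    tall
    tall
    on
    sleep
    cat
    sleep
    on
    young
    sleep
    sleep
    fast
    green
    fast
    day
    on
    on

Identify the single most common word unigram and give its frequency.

"sleep", 10 times

Unigram frequencies (highest first):
  sleep: 10
  day: 9
  tall: 8
  fast: 8
  on: 7
  young: 4
  … (2 more, each ≤ 4)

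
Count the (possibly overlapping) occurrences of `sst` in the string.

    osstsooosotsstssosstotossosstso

4

Sliding a length-3 window over the 31 characters (29 positions):
  position 2–4: sst
  position 12–14: sst
  position 18–20: sst
  position 27–29: sst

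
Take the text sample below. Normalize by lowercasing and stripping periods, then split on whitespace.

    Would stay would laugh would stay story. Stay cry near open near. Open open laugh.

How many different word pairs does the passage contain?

12

15 tokens → 14 bigram windows in total.
Repeated bigrams (each contributes count−1 duplicates):
  near open: 2
  would stay: 2
2 duplicate windows → 14 − 2 = 12 distinct.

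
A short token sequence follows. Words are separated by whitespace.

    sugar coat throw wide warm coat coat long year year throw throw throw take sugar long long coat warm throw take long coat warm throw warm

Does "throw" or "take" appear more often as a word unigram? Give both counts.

"throw": 6 occurrences
"take": 2 occurrences

"throw" (6 vs 2)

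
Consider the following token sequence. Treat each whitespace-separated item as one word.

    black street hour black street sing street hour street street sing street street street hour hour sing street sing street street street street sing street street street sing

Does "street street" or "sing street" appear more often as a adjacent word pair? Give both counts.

"street street" (8 vs 5)

"street street": 8 occurrences
"sing street": 5 occurrences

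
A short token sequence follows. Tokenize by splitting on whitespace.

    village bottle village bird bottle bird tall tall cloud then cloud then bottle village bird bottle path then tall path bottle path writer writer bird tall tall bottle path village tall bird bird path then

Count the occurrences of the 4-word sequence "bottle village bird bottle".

Scanning the 32 overlapping 4-gram windows for "bottle village bird bottle":
  position 2–5: bottle village bird bottle
  position 13–16: bottle village bird bottle

2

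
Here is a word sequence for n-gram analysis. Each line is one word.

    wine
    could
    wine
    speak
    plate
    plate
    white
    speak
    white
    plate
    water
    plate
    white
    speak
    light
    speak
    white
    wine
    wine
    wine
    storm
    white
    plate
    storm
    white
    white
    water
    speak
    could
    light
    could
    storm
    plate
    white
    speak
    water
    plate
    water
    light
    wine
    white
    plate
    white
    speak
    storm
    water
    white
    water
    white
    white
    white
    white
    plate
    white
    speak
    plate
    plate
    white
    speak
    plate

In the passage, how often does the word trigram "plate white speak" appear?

6

Scanning the 58 overlapping trigram windows for "plate white speak":
  position 6–8: plate white speak
  position 12–14: plate white speak
  position 33–35: plate white speak
  position 42–44: plate white speak
  position 53–55: plate white speak
  position 57–59: plate white speak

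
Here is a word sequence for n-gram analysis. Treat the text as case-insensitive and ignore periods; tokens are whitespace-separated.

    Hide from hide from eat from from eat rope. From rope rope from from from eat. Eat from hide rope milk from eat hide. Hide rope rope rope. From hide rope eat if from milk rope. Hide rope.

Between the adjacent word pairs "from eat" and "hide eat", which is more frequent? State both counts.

"from eat": 4 occurrences
"hide eat": 0 occurrences

"from eat" (4 vs 0)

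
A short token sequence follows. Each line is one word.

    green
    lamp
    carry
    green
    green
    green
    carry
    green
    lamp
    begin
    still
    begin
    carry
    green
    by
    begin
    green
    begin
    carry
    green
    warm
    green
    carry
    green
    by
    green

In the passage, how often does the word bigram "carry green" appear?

5

Scanning the 25 overlapping bigram windows for "carry green":
  position 3–4: carry green
  position 7–8: carry green
  position 13–14: carry green
  position 19–20: carry green
  position 23–24: carry green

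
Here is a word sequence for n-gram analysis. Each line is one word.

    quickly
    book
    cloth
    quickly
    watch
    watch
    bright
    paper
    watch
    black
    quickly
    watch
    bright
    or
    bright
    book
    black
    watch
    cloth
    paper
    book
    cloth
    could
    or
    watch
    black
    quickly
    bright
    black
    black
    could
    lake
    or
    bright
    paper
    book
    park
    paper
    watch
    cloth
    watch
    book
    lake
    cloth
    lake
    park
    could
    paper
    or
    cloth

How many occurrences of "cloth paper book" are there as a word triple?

Scanning the 48 overlapping trigram windows for "cloth paper book":
  position 19–21: cloth paper book

1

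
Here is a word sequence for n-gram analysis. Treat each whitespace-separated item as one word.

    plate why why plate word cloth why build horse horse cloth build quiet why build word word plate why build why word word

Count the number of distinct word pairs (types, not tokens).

23 tokens → 22 bigram windows in total.
Repeated bigrams (each contributes count−1 duplicates):
  why build: 3
  plate why: 2
  word word: 2
4 duplicate windows → 22 − 4 = 18 distinct.

18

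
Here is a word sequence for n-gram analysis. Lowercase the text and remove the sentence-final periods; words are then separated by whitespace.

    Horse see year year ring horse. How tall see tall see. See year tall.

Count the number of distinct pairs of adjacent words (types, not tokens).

14 tokens → 13 bigram windows in total.
Repeated bigrams (each contributes count−1 duplicates):
  see year: 2
  tall see: 2
2 duplicate windows → 13 − 2 = 11 distinct.

11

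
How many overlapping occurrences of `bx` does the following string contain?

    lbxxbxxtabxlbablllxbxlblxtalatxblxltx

Sliding a length-2 window over the 37 characters (36 positions):
  position 2–3: bx
  position 5–6: bx
  position 10–11: bx
  position 20–21: bx

4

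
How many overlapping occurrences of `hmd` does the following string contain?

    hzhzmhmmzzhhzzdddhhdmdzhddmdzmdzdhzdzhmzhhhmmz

0

Sliding a length-3 window over the 46 characters (44 positions):
  (no match at any position)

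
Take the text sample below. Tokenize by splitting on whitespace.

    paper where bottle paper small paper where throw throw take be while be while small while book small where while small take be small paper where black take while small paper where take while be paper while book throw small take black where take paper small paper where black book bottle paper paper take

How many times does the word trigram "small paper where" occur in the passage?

Scanning the 52 overlapping trigram windows for "small paper where":
  position 5–7: small paper where
  position 24–26: small paper where
  position 30–32: small paper where
  position 46–48: small paper where

4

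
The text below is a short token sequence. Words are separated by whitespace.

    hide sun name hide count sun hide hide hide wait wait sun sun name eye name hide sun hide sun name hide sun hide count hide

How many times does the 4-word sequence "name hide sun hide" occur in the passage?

2

Scanning the 23 overlapping 4-gram windows for "name hide sun hide":
  position 16–19: name hide sun hide
  position 21–24: name hide sun hide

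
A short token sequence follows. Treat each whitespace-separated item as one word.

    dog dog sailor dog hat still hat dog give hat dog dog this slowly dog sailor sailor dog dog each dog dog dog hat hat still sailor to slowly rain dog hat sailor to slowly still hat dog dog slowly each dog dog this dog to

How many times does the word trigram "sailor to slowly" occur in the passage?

Scanning the 44 overlapping trigram windows for "sailor to slowly":
  position 27–29: sailor to slowly
  position 33–35: sailor to slowly

2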